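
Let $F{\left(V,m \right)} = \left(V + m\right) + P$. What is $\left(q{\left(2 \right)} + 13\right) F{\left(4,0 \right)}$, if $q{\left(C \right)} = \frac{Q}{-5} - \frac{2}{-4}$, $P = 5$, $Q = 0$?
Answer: $\frac{243}{2} \approx 121.5$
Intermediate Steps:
$q{\left(C \right)} = \frac{1}{2}$ ($q{\left(C \right)} = \frac{0}{-5} - \frac{2}{-4} = 0 \left(- \frac{1}{5}\right) - - \frac{1}{2} = 0 + \frac{1}{2} = \frac{1}{2}$)
$F{\left(V,m \right)} = 5 + V + m$ ($F{\left(V,m \right)} = \left(V + m\right) + 5 = 5 + V + m$)
$\left(q{\left(2 \right)} + 13\right) F{\left(4,0 \right)} = \left(\frac{1}{2} + 13\right) \left(5 + 4 + 0\right) = \frac{27}{2} \cdot 9 = \frac{243}{2}$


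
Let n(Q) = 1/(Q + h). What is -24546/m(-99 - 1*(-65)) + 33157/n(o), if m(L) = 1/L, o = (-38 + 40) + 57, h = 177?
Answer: 8659616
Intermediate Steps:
o = 59 (o = 2 + 57 = 59)
n(Q) = 1/(177 + Q) (n(Q) = 1/(Q + 177) = 1/(177 + Q))
-24546/m(-99 - 1*(-65)) + 33157/n(o) = -24546/(1/(-99 - 1*(-65))) + 33157/(1/(177 + 59)) = -24546/(1/(-99 + 65)) + 33157/(1/236) = -24546/(1/(-34)) + 33157/(1/236) = -24546/(-1/34) + 33157*236 = -24546*(-34) + 7825052 = 834564 + 7825052 = 8659616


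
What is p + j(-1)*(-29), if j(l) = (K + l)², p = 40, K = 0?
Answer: 11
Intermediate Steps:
j(l) = l² (j(l) = (0 + l)² = l²)
p + j(-1)*(-29) = 40 + (-1)²*(-29) = 40 + 1*(-29) = 40 - 29 = 11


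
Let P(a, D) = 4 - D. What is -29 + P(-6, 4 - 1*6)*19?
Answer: 85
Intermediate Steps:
-29 + P(-6, 4 - 1*6)*19 = -29 + (4 - (4 - 1*6))*19 = -29 + (4 - (4 - 6))*19 = -29 + (4 - 1*(-2))*19 = -29 + (4 + 2)*19 = -29 + 6*19 = -29 + 114 = 85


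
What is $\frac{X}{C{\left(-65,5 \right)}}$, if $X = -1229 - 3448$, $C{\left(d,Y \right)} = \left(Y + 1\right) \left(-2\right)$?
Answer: $\frac{1559}{4} \approx 389.75$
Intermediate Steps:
$C{\left(d,Y \right)} = -2 - 2 Y$ ($C{\left(d,Y \right)} = \left(1 + Y\right) \left(-2\right) = -2 - 2 Y$)
$X = -4677$
$\frac{X}{C{\left(-65,5 \right)}} = - \frac{4677}{-2 - 10} = - \frac{4677}{-12} = \left(-4677\right) \left(- \frac{1}{12}\right) = \frac{1559}{4}$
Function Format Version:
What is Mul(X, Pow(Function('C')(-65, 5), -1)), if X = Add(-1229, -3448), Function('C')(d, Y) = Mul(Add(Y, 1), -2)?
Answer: Rational(1559, 4) ≈ 389.75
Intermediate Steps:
Function('C')(d, Y) = Add(-2, Mul(-2, Y)) (Function('C')(d, Y) = Mul(Add(1, Y), -2) = Add(-2, Mul(-2, Y)))
X = -4677
Mul(X, Pow(Function('C')(-65, 5), -1)) = Mul(-4677, Pow(Add(-2, Mul(-2, 5)), -1)) = Mul(-4677, Pow(Add(-2, -10), -1)) = Mul(-4677, Pow(-12, -1)) = Mul(-4677, Rational(-1, 12)) = Rational(1559, 4)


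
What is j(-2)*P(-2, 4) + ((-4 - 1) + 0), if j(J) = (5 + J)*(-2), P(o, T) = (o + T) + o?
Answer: -5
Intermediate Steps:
P(o, T) = T + 2*o (P(o, T) = (T + o) + o = T + 2*o)
j(J) = -10 - 2*J
j(-2)*P(-2, 4) + ((-4 - 1) + 0) = (-10 - 2*(-2))*(4 + 2*(-2)) + ((-4 - 1) + 0) = (-10 + 4)*(4 - 4) + (-5 + 0) = -6*0 - 5 = 0 - 5 = -5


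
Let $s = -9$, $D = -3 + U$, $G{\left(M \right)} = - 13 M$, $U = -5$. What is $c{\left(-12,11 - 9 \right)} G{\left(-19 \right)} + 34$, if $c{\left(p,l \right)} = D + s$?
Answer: $-4165$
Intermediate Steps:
$D = -8$ ($D = -3 - 5 = -8$)
$c{\left(p,l \right)} = -17$ ($c{\left(p,l \right)} = -8 - 9 = -17$)
$c{\left(-12,11 - 9 \right)} G{\left(-19 \right)} + 34 = - 17 \left(\left(-13\right) \left(-19\right)\right) + 34 = \left(-17\right) 247 + 34 = -4199 + 34 = -4165$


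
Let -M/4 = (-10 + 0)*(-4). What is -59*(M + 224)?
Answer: -3776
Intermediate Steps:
M = -160 (M = -4*(-10 + 0)*(-4) = -(-40)*(-4) = -4*40 = -160)
-59*(M + 224) = -59*(-160 + 224) = -59*64 = -3776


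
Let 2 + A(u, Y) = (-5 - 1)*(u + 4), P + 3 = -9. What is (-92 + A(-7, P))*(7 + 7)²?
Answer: -14896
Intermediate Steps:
P = -12 (P = -3 - 9 = -12)
A(u, Y) = -26 - 6*u (A(u, Y) = -2 + (-5 - 1)*(u + 4) = -2 - 6*(4 + u) = -2 + (-24 - 6*u) = -26 - 6*u)
(-92 + A(-7, P))*(7 + 7)² = (-92 + (-26 - 6*(-7)))*(7 + 7)² = (-92 + (-26 + 42))*14² = (-92 + 16)*196 = -76*196 = -14896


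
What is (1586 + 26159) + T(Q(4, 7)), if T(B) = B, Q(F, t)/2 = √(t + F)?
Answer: 27745 + 2*√11 ≈ 27752.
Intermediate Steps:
Q(F, t) = 2*√(F + t) (Q(F, t) = 2*√(t + F) = 2*√(F + t))
(1586 + 26159) + T(Q(4, 7)) = (1586 + 26159) + 2*√(4 + 7) = 27745 + 2*√11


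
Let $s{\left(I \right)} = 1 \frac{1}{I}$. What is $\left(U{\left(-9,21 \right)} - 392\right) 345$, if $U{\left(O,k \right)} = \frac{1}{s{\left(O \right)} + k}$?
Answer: $- \frac{25422015}{188} \approx -1.3522 \cdot 10^{5}$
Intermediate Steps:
$s{\left(I \right)} = \frac{1}{I}$
$U{\left(O,k \right)} = \frac{1}{k + \frac{1}{O}}$ ($U{\left(O,k \right)} = \frac{1}{\frac{1}{O} + k} = \frac{1}{k + \frac{1}{O}}$)
$\left(U{\left(-9,21 \right)} - 392\right) 345 = \left(- \frac{9}{1 - 189} - 392\right) 345 = \left(- \frac{9}{-188} - 392\right) 345 = \left(\left(-9\right) \left(- \frac{1}{188}\right) - 392\right) 345 = \left(\frac{9}{188} - 392\right) 345 = \left(- \frac{73687}{188}\right) 345 = - \frac{25422015}{188}$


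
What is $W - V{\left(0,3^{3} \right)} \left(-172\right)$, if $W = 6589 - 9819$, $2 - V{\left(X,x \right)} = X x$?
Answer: $-2886$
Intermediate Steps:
$V{\left(X,x \right)} = 2 - X x$
$W = -3230$ ($W = 6589 - 9819 = -3230$)
$W - V{\left(0,3^{3} \right)} \left(-172\right) = -3230 - \left(2 - 0 \cdot 3^{3}\right) \left(-172\right) = -3230 - \left(2 - 0 \cdot 27\right) \left(-172\right) = -3230 - \left(2 + 0\right) \left(-172\right) = -3230 - 2 \left(-172\right) = -3230 - -344 = -3230 + 344 = -2886$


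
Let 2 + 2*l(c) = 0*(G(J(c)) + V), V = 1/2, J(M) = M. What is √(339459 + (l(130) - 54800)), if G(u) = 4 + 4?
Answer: √284658 ≈ 533.53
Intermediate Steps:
G(u) = 8
V = ½ ≈ 0.50000
l(c) = -1 (l(c) = -1 + (0*(8 + ½))/2 = -1 + (0*(17/2))/2 = -1 + (½)*0 = -1 + 0 = -1)
√(339459 + (l(130) - 54800)) = √(339459 + (-1 - 54800)) = √(339459 - 54801) = √284658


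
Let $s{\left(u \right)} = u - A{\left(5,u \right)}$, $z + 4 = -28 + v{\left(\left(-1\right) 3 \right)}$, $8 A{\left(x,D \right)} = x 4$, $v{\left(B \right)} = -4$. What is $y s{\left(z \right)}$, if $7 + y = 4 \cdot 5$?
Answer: $- \frac{1001}{2} \approx -500.5$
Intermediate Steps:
$A{\left(x,D \right)} = \frac{x}{2}$ ($A{\left(x,D \right)} = \frac{x 4}{8} = \frac{4 x}{8} = \frac{x}{2}$)
$z = -36$ ($z = -4 - 32 = -36$)
$y = 13$ ($y = -7 + 4 \cdot 5 = -7 + 20 = 13$)
$s{\left(u \right)} = - \frac{5}{2} + u$ ($s{\left(u \right)} = u - \frac{1}{2} \cdot 5 = u - \frac{5}{2} = - \frac{5}{2} + u$)
$y s{\left(z \right)} = 13 \left(- \frac{5}{2} - 36\right) = 13 \left(- \frac{77}{2}\right) = - \frac{1001}{2}$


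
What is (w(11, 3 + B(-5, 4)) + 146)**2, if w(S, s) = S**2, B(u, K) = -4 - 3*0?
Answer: 71289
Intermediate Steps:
B(u, K) = -4 (B(u, K) = -4 + 0 = -4)
(w(11, 3 + B(-5, 4)) + 146)**2 = (11**2 + 146)**2 = (121 + 146)**2 = 267**2 = 71289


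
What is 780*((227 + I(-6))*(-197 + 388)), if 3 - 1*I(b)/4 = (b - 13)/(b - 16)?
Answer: 386007180/11 ≈ 3.5092e+7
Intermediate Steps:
I(b) = 12 - 4*(-13 + b)/(-16 + b) (I(b) = 12 - 4*(b - 13)/(b - 16) = 12 - 4*(-13 + b)/(-16 + b))
780*((227 + I(-6))*(-197 + 388)) = 780*((227 + 4*(-35 + 2*(-6))/(-16 - 6))*(-197 + 388)) = 780*((227 + 4*(-35 - 12)/(-22))*191) = 780*((227 + 4*(-1/22)*(-47))*191) = 780*((227 + 94/11)*191) = 780*((2591/11)*191) = 780*(494881/11) = 386007180/11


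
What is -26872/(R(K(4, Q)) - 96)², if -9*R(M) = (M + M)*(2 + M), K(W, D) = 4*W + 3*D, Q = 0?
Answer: -3359/3200 ≈ -1.0497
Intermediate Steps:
K(W, D) = 3*D + 4*W
R(M) = -2*M*(2 + M)/9 (R(M) = -(M + M)*(2 + M)/9 = -2*M*(2 + M)/9)
-26872/(R(K(4, Q)) - 96)² = -26872/(-2*(3*0 + 4*4)*(2 + (3*0 + 4*4))/9 - 96)² = -26872/(-2*(0 + 16)*(2 + (0 + 16))/9 - 96)² = -26872/(-2/9*16*(2 + 16) - 96)² = -26872/(-2/9*16*18 - 96)² = -26872/(-64 - 96)² = -26872/((-160)²) = -26872/25600 = -26872*1/25600 = -3359/3200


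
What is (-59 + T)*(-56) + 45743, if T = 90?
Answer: 44007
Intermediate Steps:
(-59 + T)*(-56) + 45743 = (-59 + 90)*(-56) + 45743 = 31*(-56) + 45743 = -1736 + 45743 = 44007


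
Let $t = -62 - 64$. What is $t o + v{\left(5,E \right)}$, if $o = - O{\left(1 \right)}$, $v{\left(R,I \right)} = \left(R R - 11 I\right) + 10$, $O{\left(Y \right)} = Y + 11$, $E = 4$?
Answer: $1503$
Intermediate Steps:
$O{\left(Y \right)} = 11 + Y$
$t = -126$
$v{\left(R,I \right)} = 10 + R^{2} - 11 I$ ($v{\left(R,I \right)} = \left(R^{2} - 11 I\right) + 10 = 10 + R^{2} - 11 I$)
$o = -12$ ($o = - (11 + 1) = \left(-1\right) 12 = -12$)
$t o + v{\left(5,E \right)} = \left(-126\right) \left(-12\right) + \left(10 + 5^{2} - 44\right) = 1512 + \left(10 + 25 - 44\right) = 1512 - 9 = 1503$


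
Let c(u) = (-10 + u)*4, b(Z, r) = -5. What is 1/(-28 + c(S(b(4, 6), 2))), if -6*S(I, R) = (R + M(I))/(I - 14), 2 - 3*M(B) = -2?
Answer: -171/11608 ≈ -0.014731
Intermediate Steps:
M(B) = 4/3 (M(B) = ⅔ - ⅓*(-2) = ⅔ + ⅔ = 4/3)
S(I, R) = -(4/3 + R)/(6*(-14 + I)) (S(I, R) = -(R + 4/3)/(6*(I - 14)) = -(4/3 + R)/(6*(-14 + I)))
c(u) = -40 + 4*u
1/(-28 + c(S(b(4, 6), 2))) = 1/(-28 + (-40 + 4*((-4 - 3*2)/(18*(-14 - 5))))) = 1/(-28 + (-40 + 4*((1/18)*(-4 - 6)/(-19)))) = 1/(-28 + (-40 + 4*((1/18)*(-1/19)*(-10)))) = 1/(-28 + (-40 + 4*(5/171))) = 1/(-28 + (-40 + 20/171)) = 1/(-28 - 6820/171) = 1/(-11608/171) = -171/11608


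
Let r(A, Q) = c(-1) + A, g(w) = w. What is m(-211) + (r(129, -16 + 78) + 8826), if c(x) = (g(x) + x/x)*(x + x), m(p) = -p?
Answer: 9166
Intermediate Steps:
c(x) = 2*x*(1 + x) (c(x) = (x + x/x)*(x + x) = (x + 1)*(2*x) = (1 + x)*(2*x) = 2*x*(1 + x))
r(A, Q) = A (r(A, Q) = 2*(-1)*(1 - 1) + A = 2*(-1)*0 + A = 0 + A = A)
m(-211) + (r(129, -16 + 78) + 8826) = -1*(-211) + (129 + 8826) = 211 + 8955 = 9166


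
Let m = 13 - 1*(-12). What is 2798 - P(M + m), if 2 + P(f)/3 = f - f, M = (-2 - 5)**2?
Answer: 2804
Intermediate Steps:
m = 25 (m = 13 + 12 = 25)
M = 49 (M = (-7)**2 = 49)
P(f) = -6 (P(f) = -6 + 3*(f - f) = -6 + 3*0 = -6 + 0 = -6)
2798 - P(M + m) = 2798 - 1*(-6) = 2798 + 6 = 2804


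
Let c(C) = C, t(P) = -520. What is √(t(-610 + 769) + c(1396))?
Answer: 2*√219 ≈ 29.597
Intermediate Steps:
√(t(-610 + 769) + c(1396)) = √(-520 + 1396) = √876 = 2*√219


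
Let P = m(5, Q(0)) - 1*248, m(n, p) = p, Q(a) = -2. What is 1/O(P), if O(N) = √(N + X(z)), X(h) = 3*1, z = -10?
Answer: -I*√247/247 ≈ -0.063628*I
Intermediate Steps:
P = -250 (P = -2 - 1*248 = -2 - 248 = -250)
X(h) = 3
O(N) = √(3 + N) (O(N) = √(N + 3) = √(3 + N))
1/O(P) = 1/(√(3 - 250)) = 1/(√(-247)) = 1/(I*√247) = -I*√247/247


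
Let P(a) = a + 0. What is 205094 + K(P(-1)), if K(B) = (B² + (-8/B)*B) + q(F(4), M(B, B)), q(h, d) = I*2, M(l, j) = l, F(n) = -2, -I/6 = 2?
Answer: 205063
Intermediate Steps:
I = -12 (I = -6*2 = -12)
q(h, d) = -24 (q(h, d) = -12*2 = -24)
P(a) = a
K(B) = -32 + B² (K(B) = (B² + (-8/B)*B) - 24 = (B² - 8) - 24 = (-8 + B²) - 24 = -32 + B²)
205094 + K(P(-1)) = 205094 + (-32 + (-1)²) = 205094 + (-32 + 1) = 205094 - 31 = 205063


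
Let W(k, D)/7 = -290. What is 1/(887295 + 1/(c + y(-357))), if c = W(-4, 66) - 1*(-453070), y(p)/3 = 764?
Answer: 453332/402239216941 ≈ 1.1270e-6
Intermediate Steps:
W(k, D) = -2030 (W(k, D) = 7*(-290) = -2030)
y(p) = 2292 (y(p) = 3*764 = 2292)
c = 451040 (c = -2030 - 1*(-453070) = -2030 + 453070 = 451040)
1/(887295 + 1/(c + y(-357))) = 1/(887295 + 1/(451040 + 2292)) = 1/(887295 + 1/453332) = 1/(402239216941/453332) = 453332/402239216941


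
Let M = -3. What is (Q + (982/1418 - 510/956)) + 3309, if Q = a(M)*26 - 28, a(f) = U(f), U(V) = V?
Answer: 1085557009/338902 ≈ 3203.2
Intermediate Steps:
a(f) = f
Q = -106 (Q = -3*26 - 28 = -78 - 28 = -106)
(Q + (982/1418 - 510/956)) + 3309 = (-106 + (982/1418 - 510/956)) + 3309 = (-106 + (982*(1/1418) - 510*1/956)) + 3309 = (-106 + (491/709 - 255/478)) + 3309 = (-106 + 53903/338902) + 3309 = -35869709/338902 + 3309 = 1085557009/338902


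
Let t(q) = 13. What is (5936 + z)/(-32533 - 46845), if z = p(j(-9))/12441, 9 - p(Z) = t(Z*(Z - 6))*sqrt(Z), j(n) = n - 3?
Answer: -24616595/329180566 + I*sqrt(3)/37982373 ≈ -0.074781 + 4.5601e-8*I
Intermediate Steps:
j(n) = -3 + n
p(Z) = 9 - 13*sqrt(Z)
z = 3/4147 - 2*I*sqrt(3)/957 (z = (9 - 13*sqrt(-3 - 9))/12441 = (9 - 26*I*sqrt(3))*(1/12441) = 3/4147 - 2*I*sqrt(3)/957 ≈ 0.00072341 - 0.0036197*I)
(5936 + z)/(-32533 - 46845) = (5936 + (3/4147 - 2*I*sqrt(3)/957))/(-32533 - 46845) = (24616595/4147 - 2*I*sqrt(3)/957)/(-79378) = (24616595/4147 - 2*I*sqrt(3)/957)*(-1/79378) = -24616595/329180566 + I*sqrt(3)/37982373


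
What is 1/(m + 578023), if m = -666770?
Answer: -1/88747 ≈ -1.1268e-5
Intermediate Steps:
1/(m + 578023) = 1/(-666770 + 578023) = 1/(-88747) = -1/88747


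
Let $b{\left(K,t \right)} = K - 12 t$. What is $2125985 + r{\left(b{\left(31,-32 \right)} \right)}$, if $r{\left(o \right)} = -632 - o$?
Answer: $2124938$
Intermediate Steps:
$b{\left(K,t \right)} = K - 12 t$
$2125985 + r{\left(b{\left(31,-32 \right)} \right)} = 2125985 - \left(663 + 384\right) = 2125985 - 1047 = 2124938$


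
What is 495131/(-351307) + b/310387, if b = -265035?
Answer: -22435534222/9912829619 ≈ -2.2633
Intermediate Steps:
495131/(-351307) + b/310387 = 495131/(-351307) - 265035/310387 = 495131*(-1/351307) - 265035*1/310387 = -495131/351307 - 265035/310387 = -22435534222/9912829619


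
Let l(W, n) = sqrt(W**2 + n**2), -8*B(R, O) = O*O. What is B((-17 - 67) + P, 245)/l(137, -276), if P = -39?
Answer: -12005*sqrt(94945)/151912 ≈ -24.350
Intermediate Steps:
B(R, O) = -O**2/8 (B(R, O) = -O*O/8 = -O**2/8)
B((-17 - 67) + P, 245)/l(137, -276) = (-1/8*245**2)/(sqrt(137**2 + (-276)**2)) = (-1/8*60025)/(sqrt(18769 + 76176)) = -60025*sqrt(94945)/94945/8 = -12005*sqrt(94945)/151912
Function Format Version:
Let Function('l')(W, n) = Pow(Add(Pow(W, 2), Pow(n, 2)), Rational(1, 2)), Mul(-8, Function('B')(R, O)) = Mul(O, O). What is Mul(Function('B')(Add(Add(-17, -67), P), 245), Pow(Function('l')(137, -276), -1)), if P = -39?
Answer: Mul(Rational(-12005, 151912), Pow(94945, Rational(1, 2))) ≈ -24.350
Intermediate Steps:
Function('B')(R, O) = Mul(Rational(-1, 8), Pow(O, 2)) (Function('B')(R, O) = Mul(Rational(-1, 8), Mul(O, O)) = Mul(Rational(-1, 8), Pow(O, 2)))
Mul(Function('B')(Add(Add(-17, -67), P), 245), Pow(Function('l')(137, -276), -1)) = Mul(Mul(Rational(-1, 8), Pow(245, 2)), Pow(Pow(Add(Pow(137, 2), Pow(-276, 2)), Rational(1, 2)), -1)) = Mul(Mul(Rational(-1, 8), 60025), Pow(Pow(Add(18769, 76176), Rational(1, 2)), -1)) = Mul(Rational(-60025, 8), Pow(Pow(94945, Rational(1, 2)), -1)) = Mul(Rational(-60025, 8), Mul(Rational(1, 94945), Pow(94945, Rational(1, 2)))) = Mul(Rational(-12005, 151912), Pow(94945, Rational(1, 2)))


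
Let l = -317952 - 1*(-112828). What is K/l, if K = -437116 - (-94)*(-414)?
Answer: 119008/51281 ≈ 2.3207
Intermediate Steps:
l = -205124 (l = -317952 + 112828 = -205124)
K = -476032 (K = -437116 - 1*38916 = -437116 - 38916 = -476032)
K/l = -476032/(-205124) = -476032*(-1/205124) = 119008/51281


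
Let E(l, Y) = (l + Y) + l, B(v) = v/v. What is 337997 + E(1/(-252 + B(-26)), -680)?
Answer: 84666565/251 ≈ 3.3732e+5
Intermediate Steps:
B(v) = 1
E(l, Y) = Y + 2*l (E(l, Y) = (Y + l) + l = Y + 2*l)
337997 + E(1/(-252 + B(-26)), -680) = 337997 + (-680 + 2/(-252 + 1)) = 337997 + (-680 + 2/(-251)) = 337997 + (-680 + 2*(-1/251)) = 337997 + (-680 - 2/251) = 337997 - 170682/251 = 84666565/251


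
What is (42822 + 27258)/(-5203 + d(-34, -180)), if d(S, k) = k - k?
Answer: -70080/5203 ≈ -13.469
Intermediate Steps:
d(S, k) = 0
(42822 + 27258)/(-5203 + d(-34, -180)) = (42822 + 27258)/(-5203 + 0) = 70080/(-5203) = 70080*(-1/5203) = -70080/5203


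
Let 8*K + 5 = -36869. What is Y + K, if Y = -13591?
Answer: -72801/4 ≈ -18200.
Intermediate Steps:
K = -18437/4 (K = -5/8 + (⅛)*(-36869) = -5/8 - 36869/8 = -18437/4 ≈ -4609.3)
Y + K = -13591 - 18437/4 = -72801/4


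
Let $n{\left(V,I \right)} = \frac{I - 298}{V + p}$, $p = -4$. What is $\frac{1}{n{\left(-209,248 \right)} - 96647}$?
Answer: $- \frac{213}{20585761} \approx -1.0347 \cdot 10^{-5}$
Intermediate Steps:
$n{\left(V,I \right)} = \frac{-298 + I}{-4 + V}$ ($n{\left(V,I \right)} = \frac{I - 298}{V - 4} = \frac{-298 + I}{-4 + V}$)
$\frac{1}{n{\left(-209,248 \right)} - 96647} = \frac{1}{\frac{-298 + 248}{-4 - 209} - 96647} = \frac{1}{\frac{1}{-213} \left(-50\right) - 96647} = \frac{1}{\left(- \frac{1}{213}\right) \left(-50\right) - 96647} = \frac{1}{\frac{50}{213} - 96647} = \frac{1}{- \frac{20585761}{213}} = - \frac{213}{20585761}$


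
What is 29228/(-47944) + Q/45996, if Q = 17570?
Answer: -15687344/68913507 ≈ -0.22764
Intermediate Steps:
29228/(-47944) + Q/45996 = 29228/(-47944) + 17570/45996 = 29228*(-1/47944) + 17570*(1/45996) = -7307/11986 + 8785/22998 = -15687344/68913507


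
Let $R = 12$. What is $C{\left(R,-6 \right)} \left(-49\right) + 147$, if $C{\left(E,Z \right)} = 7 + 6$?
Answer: $-490$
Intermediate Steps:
$C{\left(E,Z \right)} = 13$
$C{\left(R,-6 \right)} \left(-49\right) + 147 = 13 \left(-49\right) + 147 = -637 + 147 = -490$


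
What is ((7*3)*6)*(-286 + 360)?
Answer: 9324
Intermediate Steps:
((7*3)*6)*(-286 + 360) = (21*6)*74 = 126*74 = 9324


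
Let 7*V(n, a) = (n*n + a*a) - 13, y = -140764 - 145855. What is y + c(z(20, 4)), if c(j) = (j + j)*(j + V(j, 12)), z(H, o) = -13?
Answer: -2011767/7 ≈ -2.8740e+5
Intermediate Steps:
y = -286619
V(n, a) = -13/7 + a²/7 + n²/7 (V(n, a) = ((n*n + a*a) - 13)/7 = ((n² + a²) - 13)/7 = ((a² + n²) - 13)/7 = (-13 + a² + n²)/7 = -13/7 + a²/7 + n²/7)
c(j) = 2*j*(131/7 + j + j²/7) (c(j) = (j + j)*(j + (-13/7 + (⅐)*12² + j²/7)) = (2*j)*(j + (-13/7 + (⅐)*144 + j²/7)) = (2*j)*(j + (-13/7 + 144/7 + j²/7)) = (2*j)*(j + (131/7 + j²/7)) = (2*j)*(131/7 + j + j²/7) = 2*j*(131/7 + j + j²/7))
y + c(z(20, 4)) = -286619 + (2/7)*(-13)*(131 + (-13)² + 7*(-13)) = -286619 + (2/7)*(-13)*(131 + 169 - 91) = -286619 + (2/7)*(-13)*209 = -286619 - 5434/7 = -2011767/7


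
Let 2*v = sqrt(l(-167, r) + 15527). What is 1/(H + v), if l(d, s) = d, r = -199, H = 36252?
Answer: 3021/109516972 - sqrt(15)/82137729 ≈ 2.7538e-5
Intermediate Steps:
v = 16*sqrt(15) (v = sqrt(-167 + 15527)/2 = sqrt(15360)/2 = (32*sqrt(15))/2 = 16*sqrt(15) ≈ 61.968)
1/(H + v) = 1/(36252 + 16*sqrt(15))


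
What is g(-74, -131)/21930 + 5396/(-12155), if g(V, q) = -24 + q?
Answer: -1414333/3135990 ≈ -0.45100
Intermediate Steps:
g(-74, -131)/21930 + 5396/(-12155) = (-24 - 131)/21930 + 5396/(-12155) = -155*1/21930 + 5396*(-1/12155) = -31/4386 - 5396/12155 = -1414333/3135990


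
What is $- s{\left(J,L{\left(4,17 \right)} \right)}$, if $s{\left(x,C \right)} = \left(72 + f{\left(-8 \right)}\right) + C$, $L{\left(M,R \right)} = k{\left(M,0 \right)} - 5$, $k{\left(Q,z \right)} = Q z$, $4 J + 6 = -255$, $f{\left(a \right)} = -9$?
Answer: $-58$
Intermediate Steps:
$J = - \frac{261}{4}$ ($J = - \frac{3}{2} + \frac{1}{4} \left(-255\right) = - \frac{3}{2} - \frac{255}{4} = - \frac{261}{4} \approx -65.25$)
$L{\left(M,R \right)} = -5$ ($L{\left(M,R \right)} = M 0 - 5 = 0 - 5 = -5$)
$s{\left(x,C \right)} = 63 + C$ ($s{\left(x,C \right)} = \left(72 - 9\right) + C = 63 + C$)
$- s{\left(J,L{\left(4,17 \right)} \right)} = - (63 - 5) = \left(-1\right) 58 = -58$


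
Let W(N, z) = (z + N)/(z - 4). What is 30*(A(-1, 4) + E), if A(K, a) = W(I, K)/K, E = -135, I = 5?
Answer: -4026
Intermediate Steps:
W(N, z) = (N + z)/(-4 + z)
A(K, a) = (5 + K)/(K*(-4 + K)) (A(K, a) = ((5 + K)/(-4 + K))/K = (5 + K)/(K*(-4 + K)))
30*(A(-1, 4) + E) = 30*((5 - 1)/((-1)*(-4 - 1)) - 135) = 30*(-1*4/(-5) - 135) = 30*(-1*(-1/5)*4 - 135) = 30*(4/5 - 135) = 30*(-671/5) = -4026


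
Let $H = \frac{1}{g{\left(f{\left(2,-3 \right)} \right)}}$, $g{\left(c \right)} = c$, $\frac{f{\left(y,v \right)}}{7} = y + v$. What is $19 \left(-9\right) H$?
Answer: $\frac{171}{7} \approx 24.429$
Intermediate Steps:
$f{\left(y,v \right)} = 7 v + 7 y$ ($f{\left(y,v \right)} = 7 \left(y + v\right) = 7 \left(v + y\right) = 7 v + 7 y$)
$H = - \frac{1}{7}$ ($H = \frac{1}{7 \left(-3\right) + 7 \cdot 2} = \frac{1}{-21 + 14} = \frac{1}{-7} = - \frac{1}{7} \approx -0.14286$)
$19 \left(-9\right) H = 19 \left(-9\right) \left(- \frac{1}{7}\right) = \left(-171\right) \left(- \frac{1}{7}\right) = \frac{171}{7}$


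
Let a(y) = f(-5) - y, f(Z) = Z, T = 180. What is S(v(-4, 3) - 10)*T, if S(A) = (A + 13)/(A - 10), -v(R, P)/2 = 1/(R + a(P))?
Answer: -3420/119 ≈ -28.740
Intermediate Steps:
a(y) = -5 - y
v(R, P) = -2/(-5 + R - P) (v(R, P) = -2/(R + (-5 - P)) = -2/(-5 + R - P))
S(A) = (13 + A)/(-10 + A)
S(v(-4, 3) - 10)*T = ((13 + (2/(5 + 3 - 1*(-4)) - 10))/(-10 + (2/(5 + 3 - 1*(-4)) - 10)))*180 = ((13 + (2/(5 + 3 + 4) - 10))/(-10 + (2/(5 + 3 + 4) - 10)))*180 = ((13 + (2/12 - 10))/(-10 + (2/12 - 10)))*180 = ((13 + (2*(1/12) - 10))/(-10 + (2*(1/12) - 10)))*180 = ((13 + (⅙ - 10))/(-10 + (⅙ - 10)))*180 = ((13 - 59/6)/(-10 - 59/6))*180 = ((19/6)/(-119/6))*180 = -6/119*19/6*180 = -19/119*180 = -3420/119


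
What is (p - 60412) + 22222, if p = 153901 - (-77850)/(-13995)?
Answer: 35984391/311 ≈ 1.1571e+5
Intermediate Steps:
p = 47861481/311 (p = 153901 - (-77850)*(-1)/13995 = 153901 - 1*1730/311 = 153901 - 1730/311 = 47861481/311 ≈ 1.5390e+5)
(p - 60412) + 22222 = (47861481/311 - 60412) + 22222 = 29073349/311 + 22222 = 35984391/311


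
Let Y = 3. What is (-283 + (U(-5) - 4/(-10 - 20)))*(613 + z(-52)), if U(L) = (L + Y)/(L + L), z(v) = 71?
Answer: -193344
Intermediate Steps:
U(L) = (3 + L)/(2*L) (U(L) = (L + 3)/(L + L) = (3 + L)/((2*L)) = (3 + L)*(1/(2*L)) = (3 + L)/(2*L))
(-283 + (U(-5) - 4/(-10 - 20)))*(613 + z(-52)) = (-283 + ((1/2)*(3 - 5)/(-5) - 4/(-10 - 20)))*(613 + 71) = (-283 + ((1/2)*(-1/5)*(-2) - 4/(-30)))*684 = (-283 + (1/5 - 4*(-1/30)))*684 = (-283 + (1/5 + 2/15))*684 = (-283 + 1/3)*684 = -848/3*684 = -193344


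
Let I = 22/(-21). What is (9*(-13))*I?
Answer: 858/7 ≈ 122.57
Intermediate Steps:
I = -22/21 (I = 22*(-1/21) = -22/21 ≈ -1.0476)
(9*(-13))*I = (9*(-13))*(-22/21) = -117*(-22/21) = 858/7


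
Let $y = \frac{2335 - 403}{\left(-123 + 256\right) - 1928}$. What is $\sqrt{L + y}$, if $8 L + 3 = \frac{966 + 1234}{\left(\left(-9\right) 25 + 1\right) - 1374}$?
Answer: $\frac{i \sqrt{53428321260190}}{5736820} \approx 1.2741 i$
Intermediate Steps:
$y = - \frac{1932}{1795}$ ($y = \frac{1932}{133 - 1928} = \frac{1932}{-1795} = 1932 \left(- \frac{1}{1795}\right) = - \frac{1932}{1795} \approx -1.0763$)
$L = - \frac{3497}{6392}$ ($L = - \frac{3}{8} + \frac{\left(966 + 1234\right) \frac{1}{\left(\left(-9\right) 25 + 1\right) - 1374}}{8} = - \frac{3}{8} + \frac{2200 \frac{1}{\left(-225 + 1\right) - 1374}}{8} = - \frac{3}{8} + \frac{2200 \frac{1}{-224 - 1374}}{8} = - \frac{3}{8} + \frac{2200 \frac{1}{-1598}}{8} = - \frac{3}{8} + \frac{2200 \left(- \frac{1}{1598}\right)}{8} = - \frac{3}{8} + \frac{1}{8} \left(- \frac{1100}{799}\right) = - \frac{3}{8} - \frac{275}{1598} = - \frac{3497}{6392} \approx -0.54709$)
$\sqrt{L + y} = \sqrt{- \frac{3497}{6392} - \frac{1932}{1795}} = \sqrt{- \frac{18626459}{11473640}} = \frac{i \sqrt{53428321260190}}{5736820}$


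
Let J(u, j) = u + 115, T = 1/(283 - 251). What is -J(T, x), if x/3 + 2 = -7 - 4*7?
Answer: -3681/32 ≈ -115.03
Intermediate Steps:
T = 1/32 ≈ 0.031250
x = -111 (x = -6 + 3*(-7 - 4*7) = -6 + 3*(-7 - 28) = -6 + 3*(-35) = -6 - 105 = -111)
J(u, j) = 115 + u
-J(T, x) = -(115 + 1/32) = -1*3681/32 = -3681/32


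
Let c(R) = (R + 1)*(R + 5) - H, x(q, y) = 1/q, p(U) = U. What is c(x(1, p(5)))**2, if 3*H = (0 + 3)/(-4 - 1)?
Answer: 3721/25 ≈ 148.84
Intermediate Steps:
H = -1/5 (H = ((0 + 3)/(-4 - 1))/3 = (3/(-5))/3 = (3*(-1/5))/3 = (1/3)*(-3/5) = -1/5 ≈ -0.20000)
c(R) = 1/5 + (1 + R)*(5 + R) (c(R) = (R + 1)*(R + 5) - 1*(-1/5) = (1 + R)*(5 + R) + 1/5 = 1/5 + (1 + R)*(5 + R))
c(x(1, p(5)))**2 = (26/5 + (1/1)**2 + 6/1)**2 = (26/5 + 1**2 + 6*1)**2 = (26/5 + 1 + 6)**2 = (61/5)**2 = 3721/25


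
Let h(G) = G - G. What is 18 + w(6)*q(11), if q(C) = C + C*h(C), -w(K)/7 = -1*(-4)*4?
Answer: -1214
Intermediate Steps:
w(K) = -112 (w(K) = -7*(-1*(-4))*4 = -28*4 = -7*16 = -112)
h(G) = 0
q(C) = C (q(C) = C + C*0 = C + 0 = C)
18 + w(6)*q(11) = 18 - 112*11 = 18 - 1232 = -1214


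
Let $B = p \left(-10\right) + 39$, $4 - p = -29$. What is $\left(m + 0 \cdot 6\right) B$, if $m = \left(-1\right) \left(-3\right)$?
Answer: $-873$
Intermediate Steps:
$p = 33$ ($p = 4 - -29 = 4 + 29 = 33$)
$m = 3$
$B = -291$ ($B = 33 \left(-10\right) + 39 = -330 + 39 = -291$)
$\left(m + 0 \cdot 6\right) B = \left(3 + 0 \cdot 6\right) \left(-291\right) = \left(3 + 0\right) \left(-291\right) = 3 \left(-291\right) = -873$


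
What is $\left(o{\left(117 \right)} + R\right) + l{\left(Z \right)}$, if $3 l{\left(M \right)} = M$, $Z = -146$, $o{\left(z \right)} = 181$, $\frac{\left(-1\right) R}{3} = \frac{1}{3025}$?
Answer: $\frac{1200916}{9075} \approx 132.33$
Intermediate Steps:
$R = - \frac{3}{3025} \approx -0.00099174$
$l{\left(M \right)} = \frac{M}{3}$
$\left(o{\left(117 \right)} + R\right) + l{\left(Z \right)} = \left(181 - \frac{3}{3025}\right) + \frac{1}{3} \left(-146\right) = \frac{547522}{3025} - \frac{146}{3} = \frac{1200916}{9075}$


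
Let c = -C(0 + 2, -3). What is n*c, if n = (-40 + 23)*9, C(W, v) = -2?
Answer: -306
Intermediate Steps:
c = 2 (c = -1*(-2) = 2)
n = -153 (n = -17*9 = -153)
n*c = -153*2 = -306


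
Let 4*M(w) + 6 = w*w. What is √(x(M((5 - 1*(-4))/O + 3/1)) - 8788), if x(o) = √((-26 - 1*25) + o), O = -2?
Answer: √(-35152 + I*√831)/2 ≈ 0.038438 + 93.744*I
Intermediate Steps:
M(w) = -3/2 + w²/4 (M(w) = -3/2 + (w*w)/4 = -3/2 + w²/4)
x(o) = √(-51 + o) (x(o) = √((-26 - 25) + o) = √(-51 + o))
√(x(M((5 - 1*(-4))/O + 3/1)) - 8788) = √(√(-51 + (-3/2 + ((5 - 1*(-4))/(-2) + 3/1)²/4)) - 8788) = √(√(-51 + (-3/2 + ((5 + 4)*(-½) + 3*1)²/4)) - 8788) = √(√(-51 + (-3/2 + (9*(-½) + 3)²/4)) - 8788) = √(√(-51 + (-3/2 + (-9/2 + 3)²/4)) - 8788) = √(√(-51 + (-3/2 + (-3/2)²/4)) - 8788) = √(√(-51 + (-3/2 + (¼)*(9/4))) - 8788) = √(√(-51 + (-3/2 + 9/16)) - 8788) = √(√(-51 - 15/16) - 8788) = √(√(-831/16) - 8788) = √(I*√831/4 - 8788) = √(-8788 + I*√831/4)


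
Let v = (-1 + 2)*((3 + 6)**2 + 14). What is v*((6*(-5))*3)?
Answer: -8550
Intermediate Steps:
v = 95 (v = 1*(9**2 + 14) = 1*(81 + 14) = 1*95 = 95)
v*((6*(-5))*3) = 95*((6*(-5))*3) = 95*(-30*3) = 95*(-90) = -8550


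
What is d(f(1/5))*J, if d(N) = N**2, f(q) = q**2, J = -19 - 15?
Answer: -34/625 ≈ -0.054400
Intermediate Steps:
J = -34
d(f(1/5))*J = ((1/5)**2)**2*(-34) = (1/25)**2*(-34) = (1/625)*(-34) = -34/625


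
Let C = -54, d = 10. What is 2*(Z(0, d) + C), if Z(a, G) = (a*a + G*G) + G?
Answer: 112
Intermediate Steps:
Z(a, G) = G + G**2 + a**2 (Z(a, G) = (a**2 + G**2) + G = (G**2 + a**2) + G = G + G**2 + a**2)
2*(Z(0, d) + C) = 2*((10 + 10**2 + 0**2) - 54) = 2*((10 + 100 + 0) - 54) = 2*(110 - 54) = 2*56 = 112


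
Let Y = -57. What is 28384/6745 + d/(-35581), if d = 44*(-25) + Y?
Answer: 78287313/18461065 ≈ 4.2407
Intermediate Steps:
d = -1157 (d = 44*(-25) - 57 = -1100 - 57 = -1157)
28384/6745 + d/(-35581) = 28384/6745 - 1157/(-35581) = 28384*(1/6745) - 1157*(-1/35581) = 28384/6745 + 89/2737 = 78287313/18461065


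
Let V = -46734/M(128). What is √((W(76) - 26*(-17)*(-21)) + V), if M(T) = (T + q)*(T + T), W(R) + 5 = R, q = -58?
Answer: I*√2889387445/560 ≈ 95.988*I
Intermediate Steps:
W(R) = -5 + R
M(T) = 2*T*(-58 + T) (M(T) = (T - 58)*(T + T) = (-58 + T)*(2*T) = 2*T*(-58 + T))
V = -23367/8960 (V = -46734*1/(256*(-58 + 128)) = -46734/(2*128*70) = -46734/17920 = -46734*1/17920 = -23367/8960 ≈ -2.6079)
√((W(76) - 26*(-17)*(-21)) + V) = √(((-5 + 76) - 26*(-17)*(-21)) - 23367/8960) = √((71 + 442*(-21)) - 23367/8960) = √((71 - 9282) - 23367/8960) = √(-9211 - 23367/8960) = √(-82553927/8960) = I*√2889387445/560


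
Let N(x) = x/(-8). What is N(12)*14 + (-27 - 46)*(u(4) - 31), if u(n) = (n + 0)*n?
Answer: 1074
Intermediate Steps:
u(n) = n² (u(n) = n*n = n²)
N(x) = -x/8 (N(x) = x*(-⅛) = -x/8)
N(12)*14 + (-27 - 46)*(u(4) - 31) = -⅛*12*14 + (-27 - 46)*(4² - 31) = -3/2*14 - 73*(16 - 31) = -21 - 73*(-15) = -21 + 1095 = 1074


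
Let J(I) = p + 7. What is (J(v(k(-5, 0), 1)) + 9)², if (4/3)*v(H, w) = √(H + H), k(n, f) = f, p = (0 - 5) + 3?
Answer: 196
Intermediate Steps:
p = -2 (p = -5 + 3 = -2)
v(H, w) = 3*√2*√H/4 (v(H, w) = 3*√(H + H)/4 = 3*√(2*H)/4 = 3*(√2*√H)/4 = 3*√2*√H/4)
J(I) = 5 (J(I) = -2 + 7 = 5)
(J(v(k(-5, 0), 1)) + 9)² = (5 + 9)² = 14² = 196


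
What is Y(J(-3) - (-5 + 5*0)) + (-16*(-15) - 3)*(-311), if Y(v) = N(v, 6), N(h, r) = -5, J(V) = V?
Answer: -73712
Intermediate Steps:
Y(v) = -5
Y(J(-3) - (-5 + 5*0)) + (-16*(-15) - 3)*(-311) = -5 + (-16*(-15) - 3)*(-311) = -5 + (240 - 3)*(-311) = -5 + 237*(-311) = -5 - 73707 = -73712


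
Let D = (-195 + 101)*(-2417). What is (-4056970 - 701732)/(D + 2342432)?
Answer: -2379351/1284815 ≈ -1.8519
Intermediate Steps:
D = 227198 (D = -94*(-2417) = 227198)
(-4056970 - 701732)/(D + 2342432) = (-4056970 - 701732)/(227198 + 2342432) = -4758702/2569630 = -4758702*1/2569630 = -2379351/1284815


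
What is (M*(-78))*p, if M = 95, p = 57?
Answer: -422370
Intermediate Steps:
(M*(-78))*p = (95*(-78))*57 = -7410*57 = -422370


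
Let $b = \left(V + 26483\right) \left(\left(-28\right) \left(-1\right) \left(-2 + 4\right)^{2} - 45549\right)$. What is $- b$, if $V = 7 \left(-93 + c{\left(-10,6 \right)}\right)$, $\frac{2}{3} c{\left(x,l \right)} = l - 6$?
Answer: $1173728584$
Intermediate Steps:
$c{\left(x,l \right)} = -9 + \frac{3 l}{2}$ ($c{\left(x,l \right)} = \frac{3 \left(l - 6\right)}{2} = \frac{3 \left(-6 + l\right)}{2} = -9 + \frac{3 l}{2}$)
$V = -651$ ($V = 7 \left(-93 + \left(-9 + \frac{3}{2} \cdot 6\right)\right) = 7 \left(-93 + \left(-9 + 9\right)\right) = 7 \left(-93 + 0\right) = 7 \left(-93\right) = -651$)
$b = -1173728584$ ($b = \left(-651 + 26483\right) \left(\left(-28\right) \left(-1\right) \left(-2 + 4\right)^{2} - 45549\right) = 25832 \left(28 \cdot 2^{2} - 45549\right) = 25832 \left(28 \cdot 4 - 45549\right) = 25832 \left(112 - 45549\right) = 25832 \left(-45437\right) = -1173728584$)
$- b = \left(-1\right) \left(-1173728584\right) = 1173728584$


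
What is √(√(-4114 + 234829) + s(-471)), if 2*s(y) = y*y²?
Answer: √(-208974222 + 12*√25635)/2 ≈ 7227.9*I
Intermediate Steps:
s(y) = y³/2 (s(y) = (y*y²)/2 = y³/2)
√(√(-4114 + 234829) + s(-471)) = √(√(-4114 + 234829) + (½)*(-471)³) = √(√230715 + (½)*(-104487111)) = √(3*√25635 - 104487111/2) = √(-104487111/2 + 3*√25635)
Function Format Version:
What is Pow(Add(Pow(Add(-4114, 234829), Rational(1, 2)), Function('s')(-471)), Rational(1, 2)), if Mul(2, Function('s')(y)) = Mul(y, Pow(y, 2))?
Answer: Mul(Rational(1, 2), Pow(Add(-208974222, Mul(12, Pow(25635, Rational(1, 2)))), Rational(1, 2))) ≈ Mul(7227.9, I)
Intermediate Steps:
Function('s')(y) = Mul(Rational(1, 2), Pow(y, 3)) (Function('s')(y) = Mul(Rational(1, 2), Mul(y, Pow(y, 2))) = Mul(Rational(1, 2), Pow(y, 3)))
Pow(Add(Pow(Add(-4114, 234829), Rational(1, 2)), Function('s')(-471)), Rational(1, 2)) = Pow(Add(Pow(Add(-4114, 234829), Rational(1, 2)), Mul(Rational(1, 2), Pow(-471, 3))), Rational(1, 2)) = Pow(Add(Pow(230715, Rational(1, 2)), Mul(Rational(1, 2), -104487111)), Rational(1, 2)) = Pow(Add(Mul(3, Pow(25635, Rational(1, 2))), Rational(-104487111, 2)), Rational(1, 2)) = Pow(Add(Rational(-104487111, 2), Mul(3, Pow(25635, Rational(1, 2)))), Rational(1, 2))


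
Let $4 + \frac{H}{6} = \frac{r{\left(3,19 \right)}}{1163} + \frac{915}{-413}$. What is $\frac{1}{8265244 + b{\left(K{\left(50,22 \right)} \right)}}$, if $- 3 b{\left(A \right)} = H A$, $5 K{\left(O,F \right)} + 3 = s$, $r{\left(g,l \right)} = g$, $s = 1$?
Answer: $\frac{2401595}{19849756727452} \approx 1.2099 \cdot 10^{-7}$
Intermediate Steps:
$K{\left(O,F \right)} = - \frac{2}{5}$ ($K{\left(O,F \right)} = - \frac{3}{5} + \frac{1}{5} \cdot 1 = - \frac{3}{5} + \frac{1}{5} = - \frac{2}{5}$)
$H = - \frac{17905092}{480319}$ ($H = -24 + 6 \left(\frac{3}{1163} + \frac{915}{-413}\right) = -24 + 6 \left(3 \cdot \frac{1}{1163} + 915 \left(- \frac{1}{413}\right)\right) = -24 + 6 \left(\frac{3}{1163} - \frac{915}{413}\right) = -24 + 6 \left(- \frac{1062906}{480319}\right) = -24 - \frac{6377436}{480319} = - \frac{17905092}{480319} \approx -37.278$)
$b{\left(A \right)} = \frac{5968364 A}{480319}$ ($b{\left(A \right)} = - \frac{\left(- \frac{17905092}{480319}\right) A}{3} = \frac{5968364 A}{480319}$)
$\frac{1}{8265244 + b{\left(K{\left(50,22 \right)} \right)}} = \frac{1}{8265244 + \frac{5968364}{480319} \left(- \frac{2}{5}\right)} = \frac{1}{8265244 - \frac{11936728}{2401595}} = \frac{1}{\frac{19849756727452}{2401595}} = \frac{2401595}{19849756727452}$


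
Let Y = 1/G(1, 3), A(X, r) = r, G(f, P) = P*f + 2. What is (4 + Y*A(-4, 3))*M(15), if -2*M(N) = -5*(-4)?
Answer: -46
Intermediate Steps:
G(f, P) = 2 + P*f
M(N) = -10 (M(N) = -(-5)*(-4)/2 = -½*20 = -10)
Y = ⅕ (Y = 1/(2 + 3*1) = 1/(2 + 3) = 1/5 = ⅕ ≈ 0.20000)
(4 + Y*A(-4, 3))*M(15) = (4 + (⅕)*3)*(-10) = (4 + ⅗)*(-10) = (23/5)*(-10) = -46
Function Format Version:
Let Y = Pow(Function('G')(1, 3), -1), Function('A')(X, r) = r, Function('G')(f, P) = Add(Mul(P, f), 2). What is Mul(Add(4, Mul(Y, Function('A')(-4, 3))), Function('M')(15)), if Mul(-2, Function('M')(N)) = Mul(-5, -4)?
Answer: -46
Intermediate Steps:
Function('G')(f, P) = Add(2, Mul(P, f))
Function('M')(N) = -10 (Function('M')(N) = Mul(Rational(-1, 2), Mul(-5, -4)) = Mul(Rational(-1, 2), 20) = -10)
Y = Rational(1, 5) (Y = Pow(Add(2, Mul(3, 1)), -1) = Pow(Add(2, 3), -1) = Pow(5, -1) = Rational(1, 5) ≈ 0.20000)
Mul(Add(4, Mul(Y, Function('A')(-4, 3))), Function('M')(15)) = Mul(Add(4, Mul(Rational(1, 5), 3)), -10) = Mul(Add(4, Rational(3, 5)), -10) = Mul(Rational(23, 5), -10) = -46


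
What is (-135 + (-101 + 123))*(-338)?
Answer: 38194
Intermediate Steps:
(-135 + (-101 + 123))*(-338) = (-135 + 22)*(-338) = -113*(-338) = 38194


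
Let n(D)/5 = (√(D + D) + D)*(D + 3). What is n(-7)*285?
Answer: 39900 - 5700*I*√14 ≈ 39900.0 - 21327.0*I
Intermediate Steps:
n(D) = 5*(3 + D)*(D + √2*√D) (n(D) = 5*((√(D + D) + D)*(D + 3)) = 5*((√(2*D) + D)*(3 + D)) = 5*((√2*√D + D)*(3 + D)) = 5*((D + √2*√D)*(3 + D)) = 5*((3 + D)*(D + √2*√D)) = 5*(3 + D)*(D + √2*√D))
n(-7)*285 = (5*(-7)² + 15*(-7) + 5*√2*(-7)^(3/2) + 15*√2*√(-7))*285 = (5*49 - 105 + 5*√2*(-7*I*√7) + 15*√2*(I*√7))*285 = (245 - 105 - 35*I*√14 + 15*I*√14)*285 = (140 - 20*I*√14)*285 = 39900 - 5700*I*√14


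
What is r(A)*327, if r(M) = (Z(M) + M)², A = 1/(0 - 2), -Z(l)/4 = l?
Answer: 2943/4 ≈ 735.75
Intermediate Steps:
Z(l) = -4*l
A = -½ (A = 1/(-2) = -½ ≈ -0.50000)
r(M) = 9*M² (r(M) = (-4*M + M)² = (-3*M)² = 9*M²)
r(A)*327 = (9*(-½)²)*327 = (9*(¼))*327 = (9/4)*327 = 2943/4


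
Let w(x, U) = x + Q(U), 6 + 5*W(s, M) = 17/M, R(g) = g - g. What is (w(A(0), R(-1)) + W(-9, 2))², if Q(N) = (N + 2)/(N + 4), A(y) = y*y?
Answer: 1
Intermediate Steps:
R(g) = 0
W(s, M) = -6/5 + 17/(5*M) (W(s, M) = -6/5 + (17/M)/5 = -6/5 + 17/(5*M))
A(y) = y²
Q(N) = (2 + N)/(4 + N)
w(x, U) = x + (2 + U)/(4 + U)
(w(A(0), R(-1)) + W(-9, 2))² = ((2 + 0 + 0²*(4 + 0))/(4 + 0) + (⅕)*(17 - 6*2)/2)² = ((2 + 0 + 0*4)/4 + (⅕)*(½)*(17 - 12))² = ((2 + 0 + 0)/4 + (⅕)*(½)*5)² = ((¼)*2 + ½)² = (½ + ½)² = 1² = 1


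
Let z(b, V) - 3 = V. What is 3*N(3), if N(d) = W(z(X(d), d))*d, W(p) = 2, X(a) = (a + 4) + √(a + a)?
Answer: 18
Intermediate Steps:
X(a) = 4 + a + √2*√a (X(a) = (4 + a) + √(2*a) = (4 + a) + √2*√a = 4 + a + √2*√a)
z(b, V) = 3 + V
N(d) = 2*d
3*N(3) = 3*(2*3) = 3*6 = 18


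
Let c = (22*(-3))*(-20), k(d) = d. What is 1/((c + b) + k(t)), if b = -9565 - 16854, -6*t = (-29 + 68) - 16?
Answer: -6/150617 ≈ -3.9836e-5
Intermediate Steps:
t = -23/6 (t = -((-29 + 68) - 16)/6 = -(39 - 16)/6 = -⅙*23 = -23/6 ≈ -3.8333)
c = 1320 (c = -66*(-20) = 1320)
b = -26419
1/((c + b) + k(t)) = 1/((1320 - 26419) - 23/6) = 1/(-25099 - 23/6) = 1/(-150617/6) = -6/150617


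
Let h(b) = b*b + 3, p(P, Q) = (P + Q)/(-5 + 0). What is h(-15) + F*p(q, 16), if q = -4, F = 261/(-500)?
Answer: 143283/625 ≈ 229.25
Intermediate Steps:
F = -261/500 (F = 261*(-1/500) = -261/500 ≈ -0.52200)
p(P, Q) = -P/5 - Q/5 (p(P, Q) = (P + Q)/(-5) = (P + Q)*(-⅕) = -P/5 - Q/5)
h(b) = 3 + b² (h(b) = b² + 3 = 3 + b²)
h(-15) + F*p(q, 16) = (3 + (-15)²) - 261*(-⅕*(-4) - ⅕*16)/500 = (3 + 225) - 261*(⅘ - 16/5)/500 = 228 - 261/500*(-12/5) = 228 + 783/625 = 143283/625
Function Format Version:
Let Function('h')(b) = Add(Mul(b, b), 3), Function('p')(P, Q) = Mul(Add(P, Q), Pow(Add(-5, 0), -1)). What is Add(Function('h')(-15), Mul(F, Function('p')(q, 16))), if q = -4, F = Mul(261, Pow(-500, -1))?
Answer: Rational(143283, 625) ≈ 229.25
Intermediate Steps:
F = Rational(-261, 500) (F = Mul(261, Rational(-1, 500)) = Rational(-261, 500) ≈ -0.52200)
Function('p')(P, Q) = Add(Mul(Rational(-1, 5), P), Mul(Rational(-1, 5), Q)) (Function('p')(P, Q) = Mul(Add(P, Q), Pow(-5, -1)) = Mul(Add(P, Q), Rational(-1, 5)) = Add(Mul(Rational(-1, 5), P), Mul(Rational(-1, 5), Q)))
Function('h')(b) = Add(3, Pow(b, 2)) (Function('h')(b) = Add(Pow(b, 2), 3) = Add(3, Pow(b, 2)))
Add(Function('h')(-15), Mul(F, Function('p')(q, 16))) = Add(Add(3, Pow(-15, 2)), Mul(Rational(-261, 500), Add(Mul(Rational(-1, 5), -4), Mul(Rational(-1, 5), 16)))) = Add(Add(3, 225), Mul(Rational(-261, 500), Add(Rational(4, 5), Rational(-16, 5)))) = Add(228, Mul(Rational(-261, 500), Rational(-12, 5))) = Add(228, Rational(783, 625)) = Rational(143283, 625)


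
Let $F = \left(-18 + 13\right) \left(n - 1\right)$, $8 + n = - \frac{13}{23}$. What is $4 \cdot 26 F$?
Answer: $\frac{114400}{23} \approx 4973.9$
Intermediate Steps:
$n = - \frac{197}{23}$ ($n = -8 - \frac{13}{23} = - \frac{197}{23} \approx -8.5652$)
$F = \frac{1100}{23}$ ($F = \left(-18 + 13\right) \left(- \frac{197}{23} - 1\right) = \left(-5\right) \left(- \frac{220}{23}\right) = \frac{1100}{23} \approx 47.826$)
$4 \cdot 26 F = 4 \cdot 26 \cdot \frac{1100}{23} = 104 \cdot \frac{1100}{23} = \frac{114400}{23}$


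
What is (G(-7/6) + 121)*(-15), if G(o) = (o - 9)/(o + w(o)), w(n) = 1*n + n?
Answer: -13010/7 ≈ -1858.6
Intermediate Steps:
w(n) = 2*n (w(n) = n + n = 2*n)
G(o) = (-9 + o)/(3*o) (G(o) = (o - 9)/(o + 2*o) = (-9 + o)/((3*o)) = (-9 + o)*(1/(3*o)) = (-9 + o)/(3*o))
(G(-7/6) + 121)*(-15) = ((-9 - 7/6)/(3*((-7/6))) + 121)*(-15) = ((-9 - 7*1/6)/(3*((-7*1/6))) + 121)*(-15) = ((-9 - 7/6)/(3*(-7/6)) + 121)*(-15) = ((1/3)*(-6/7)*(-61/6) + 121)*(-15) = (61/21 + 121)*(-15) = (2602/21)*(-15) = -13010/7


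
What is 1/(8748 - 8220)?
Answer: 1/528 ≈ 0.0018939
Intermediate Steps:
1/(8748 - 8220) = 1/528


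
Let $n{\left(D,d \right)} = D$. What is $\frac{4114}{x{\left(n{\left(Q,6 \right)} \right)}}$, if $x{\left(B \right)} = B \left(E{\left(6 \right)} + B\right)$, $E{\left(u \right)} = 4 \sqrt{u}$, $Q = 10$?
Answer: $\frac{2057}{2} - \frac{2057 \sqrt{6}}{5} \approx 20.78$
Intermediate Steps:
$x{\left(B \right)} = B \left(B + 4 \sqrt{6}\right)$ ($x{\left(B \right)} = B \left(4 \sqrt{6} + B\right) = B \left(B + 4 \sqrt{6}\right)$)
$\frac{4114}{x{\left(n{\left(Q,6 \right)} \right)}} = \frac{4114}{10 \left(10 + 4 \sqrt{6}\right)} = \frac{4114}{100 + 40 \sqrt{6}}$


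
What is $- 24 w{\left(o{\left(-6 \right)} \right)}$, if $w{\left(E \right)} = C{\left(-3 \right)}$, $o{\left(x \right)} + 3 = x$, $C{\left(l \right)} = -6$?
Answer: $144$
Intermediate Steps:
$o{\left(x \right)} = -3 + x$
$w{\left(E \right)} = -6$
$- 24 w{\left(o{\left(-6 \right)} \right)} = \left(-24\right) \left(-6\right) = 144$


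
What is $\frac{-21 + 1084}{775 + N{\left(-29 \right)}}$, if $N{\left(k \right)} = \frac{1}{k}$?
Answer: $\frac{30827}{22474} \approx 1.3717$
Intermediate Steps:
$\frac{-21 + 1084}{775 + N{\left(-29 \right)}} = \frac{-21 + 1084}{775 + \frac{1}{-29}} = \frac{1063}{775 - \frac{1}{29}} = \frac{1063}{\frac{22474}{29}} = 1063 \cdot \frac{29}{22474} = \frac{30827}{22474}$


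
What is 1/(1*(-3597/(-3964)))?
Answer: 3964/3597 ≈ 1.1020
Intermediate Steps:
1/(1*(-3597/(-3964))) = 1/(1*(-3597*(-1/3964))) = 1/(1*(3597/3964)) = 1/(3597/3964) = 3964/3597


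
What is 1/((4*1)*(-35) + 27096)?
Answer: 1/26956 ≈ 3.7097e-5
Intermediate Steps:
1/((4*1)*(-35) + 27096) = 1/(4*(-35) + 27096) = 1/(-140 + 27096) = 1/26956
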